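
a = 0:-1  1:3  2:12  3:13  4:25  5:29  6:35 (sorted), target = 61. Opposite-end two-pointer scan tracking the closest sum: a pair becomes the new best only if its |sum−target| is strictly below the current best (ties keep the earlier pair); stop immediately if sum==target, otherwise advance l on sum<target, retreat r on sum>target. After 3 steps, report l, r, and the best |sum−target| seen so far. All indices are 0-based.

l=3, r=6, best |Δ|=14

[0,6] -1+35=34 d=27 * → l++
[1,6] 3+35=38 d=23 * → l++
[2,6] 12+35=47 d=14 * → l++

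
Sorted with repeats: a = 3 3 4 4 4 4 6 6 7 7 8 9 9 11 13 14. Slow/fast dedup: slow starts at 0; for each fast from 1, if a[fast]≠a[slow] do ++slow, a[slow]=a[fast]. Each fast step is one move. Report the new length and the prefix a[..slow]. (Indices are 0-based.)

slow=0 fast=1: a[fast]=3=a[slow] dup, fast++
slow=0 fast=2: a[fast]=4≠a[slow]=3 write a[1]=4, slow++,fast++
slow=1 fast=3: a[fast]=4=a[slow] dup, fast++
slow=1 fast=4: a[fast]=4=a[slow] dup, fast++
slow=1 fast=5: a[fast]=4=a[slow] dup, fast++
slow=1 fast=6: a[fast]=6≠a[slow]=4 write a[2]=6, slow++,fast++
slow=2 fast=7: a[fast]=6=a[slow] dup, fast++
slow=2 fast=8: a[fast]=7≠a[slow]=6 write a[3]=7, slow++,fast++
slow=3 fast=9: a[fast]=7=a[slow] dup, fast++
slow=3 fast=10: a[fast]=8≠a[slow]=7 write a[4]=8, slow++,fast++
slow=4 fast=11: a[fast]=9≠a[slow]=8 write a[5]=9, slow++,fast++
slow=5 fast=12: a[fast]=9=a[slow] dup, fast++
slow=5 fast=13: a[fast]=11≠a[slow]=9 write a[6]=11, slow++,fast++
slow=6 fast=14: a[fast]=13≠a[slow]=11 write a[7]=13, slow++,fast++
slow=7 fast=15: a[fast]=14≠a[slow]=13 write a[8]=14, slow++,fast++

length 9; prefix = [3, 4, 6, 7, 8, 9, 11, 13, 14]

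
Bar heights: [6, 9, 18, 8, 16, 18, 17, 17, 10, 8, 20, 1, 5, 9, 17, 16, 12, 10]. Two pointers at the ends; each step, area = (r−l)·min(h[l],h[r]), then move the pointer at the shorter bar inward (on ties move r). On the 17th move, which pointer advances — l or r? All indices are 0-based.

l=0 r=17: min(6,10)*17=102 best=102 *, l++
l=1 r=17: min(9,10)*16=144 best=144 *, l++
l=2 r=17: min(18,10)*15=150 best=150 *, r--
l=2 r=16: min(18,12)*14=168 best=168 *, r--
l=2 r=15: min(18,16)*13=208 best=208 *, r--
l=2 r=14: min(18,17)*12=204 best=208, r--
l=2 r=13: min(18,9)*11=99 best=208, r--
l=2 r=12: min(18,5)*10=50 best=208, r--
l=2 r=11: min(18,1)*9=9 best=208, r--
l=2 r=10: min(18,20)*8=144 best=208, l++
l=3 r=10: min(8,20)*7=56 best=208, l++
l=4 r=10: min(16,20)*6=96 best=208, l++
l=5 r=10: min(18,20)*5=90 best=208, l++
l=6 r=10: min(17,20)*4=68 best=208, l++
l=7 r=10: min(17,20)*3=51 best=208, l++
l=8 r=10: min(10,20)*2=20 best=208, l++
l=9 r=10: min(8,20)*1=8 best=208, l++

l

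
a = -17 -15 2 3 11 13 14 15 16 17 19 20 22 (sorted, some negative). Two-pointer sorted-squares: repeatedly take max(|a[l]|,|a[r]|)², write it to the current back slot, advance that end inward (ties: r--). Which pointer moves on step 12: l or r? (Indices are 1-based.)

r

[1,13] |-17|<=|22| out[13]=484 → r--
[1,12] |-17|<=|20| out[12]=400 → r--
[1,11] |-17|<=|19| out[11]=361 → r--
[1,10] |-17|<=|17| out[10]=289 → r--
[1,9] |-17|>|16| out[9]=289 → l++
[2,9] |-15|<=|16| out[8]=256 → r--
[2,8] |-15|<=|15| out[7]=225 → r--
[2,7] |-15|>|14| out[6]=225 → l++
[3,7] |2|<=|14| out[5]=196 → r--
[3,6] |2|<=|13| out[4]=169 → r--
[3,5] |2|<=|11| out[3]=121 → r--
[3,4] |2|<=|3| out[2]=9 → r--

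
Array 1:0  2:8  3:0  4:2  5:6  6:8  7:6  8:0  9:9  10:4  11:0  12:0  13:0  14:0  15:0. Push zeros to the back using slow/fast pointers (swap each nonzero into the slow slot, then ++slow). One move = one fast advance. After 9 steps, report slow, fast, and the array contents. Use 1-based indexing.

(s=1,f=1) a[fast]=0 → fast++
(s=1,f=2) a[fast]=8≠0 swap→a[1]=8 → slow++,fast++
(s=2,f=3) a[fast]=0 → fast++
(s=2,f=4) a[fast]=2≠0 swap→a[2]=2 → slow++,fast++
(s=3,f=5) a[fast]=6≠0 swap→a[3]=6 → slow++,fast++
(s=4,f=6) a[fast]=8≠0 swap→a[4]=8 → slow++,fast++
(s=5,f=7) a[fast]=6≠0 swap→a[5]=6 → slow++,fast++
(s=6,f=8) a[fast]=0 → fast++
(s=6,f=9) a[fast]=9≠0 swap→a[6]=9 → slow++,fast++

slow=7, fast=10, a=[8, 2, 6, 8, 6, 9, 0, 0, 0, 4, 0, 0, 0, 0, 0]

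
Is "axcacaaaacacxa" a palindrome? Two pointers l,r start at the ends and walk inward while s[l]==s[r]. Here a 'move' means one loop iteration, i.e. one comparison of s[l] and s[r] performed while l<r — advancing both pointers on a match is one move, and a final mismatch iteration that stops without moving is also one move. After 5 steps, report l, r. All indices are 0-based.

l=0 r=13: 'a'=='a', l++,r--
l=1 r=12: 'x'=='x', l++,r--
l=2 r=11: 'c'=='c', l++,r--
l=3 r=10: 'a'=='a', l++,r--
l=4 r=9: 'c'=='c', l++,r--

l=5, r=8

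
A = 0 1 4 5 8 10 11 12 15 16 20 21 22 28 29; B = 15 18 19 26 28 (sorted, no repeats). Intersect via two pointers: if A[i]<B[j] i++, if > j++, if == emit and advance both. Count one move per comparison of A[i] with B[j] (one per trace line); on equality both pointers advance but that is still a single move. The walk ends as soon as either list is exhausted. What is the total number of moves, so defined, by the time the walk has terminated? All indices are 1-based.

17 moves

i=1 j=1: 0<15, i++
i=2 j=1: 1<15, i++
i=3 j=1: 4<15, i++
i=4 j=1: 5<15, i++
i=5 j=1: 8<15, i++
i=6 j=1: 10<15, i++
i=7 j=1: 11<15, i++
i=8 j=1: 12<15, i++
i=9 j=1: 15==15 emit, i++,j++
i=10 j=2: 16<18, i++
i=11 j=2: 20>18, j++
i=11 j=3: 20>19, j++
i=11 j=4: 20<26, i++
i=12 j=4: 21<26, i++
i=13 j=4: 22<26, i++
i=14 j=4: 28>26, j++
i=14 j=5: 28==28 emit, i++,j++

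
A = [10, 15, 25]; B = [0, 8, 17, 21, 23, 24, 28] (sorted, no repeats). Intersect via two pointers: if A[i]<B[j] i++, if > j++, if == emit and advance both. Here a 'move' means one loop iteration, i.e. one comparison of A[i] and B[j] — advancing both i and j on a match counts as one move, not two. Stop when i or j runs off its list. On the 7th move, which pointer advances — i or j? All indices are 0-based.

j

i=0 j=0: 10>0, j++
i=0 j=1: 10>8, j++
i=0 j=2: 10<17, i++
i=1 j=2: 15<17, i++
i=2 j=2: 25>17, j++
i=2 j=3: 25>21, j++
i=2 j=4: 25>23, j++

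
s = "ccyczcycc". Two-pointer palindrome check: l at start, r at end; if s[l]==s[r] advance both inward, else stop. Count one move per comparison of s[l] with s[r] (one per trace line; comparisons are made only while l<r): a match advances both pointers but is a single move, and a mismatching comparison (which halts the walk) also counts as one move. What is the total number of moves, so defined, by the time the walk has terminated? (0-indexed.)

l=0 r=8: 'c'=='c', l++,r--
l=1 r=7: 'c'=='c', l++,r--
l=2 r=6: 'y'=='y', l++,r--
l=3 r=5: 'c'=='c', l++,r--

4 moves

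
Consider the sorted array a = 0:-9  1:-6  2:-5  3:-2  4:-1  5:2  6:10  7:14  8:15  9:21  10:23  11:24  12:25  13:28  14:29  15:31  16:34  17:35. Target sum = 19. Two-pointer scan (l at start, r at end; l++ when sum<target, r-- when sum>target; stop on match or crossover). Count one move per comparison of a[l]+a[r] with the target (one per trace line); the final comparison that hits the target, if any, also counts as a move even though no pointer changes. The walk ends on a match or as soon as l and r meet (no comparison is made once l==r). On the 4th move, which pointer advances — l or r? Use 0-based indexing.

r

l=0 r=17: -9+35=26 >19, r--
l=0 r=16: -9+34=25 >19, r--
l=0 r=15: -9+31=22 >19, r--
l=0 r=14: -9+29=20 >19, r--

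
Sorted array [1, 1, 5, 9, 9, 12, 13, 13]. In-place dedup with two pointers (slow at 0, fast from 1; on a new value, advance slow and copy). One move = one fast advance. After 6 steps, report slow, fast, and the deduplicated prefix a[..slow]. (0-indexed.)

slow=0 fast=1: a[fast]=1=a[slow] dup, fast++
slow=0 fast=2: a[fast]=5≠a[slow]=1 write a[1]=5, slow++,fast++
slow=1 fast=3: a[fast]=9≠a[slow]=5 write a[2]=9, slow++,fast++
slow=2 fast=4: a[fast]=9=a[slow] dup, fast++
slow=2 fast=5: a[fast]=12≠a[slow]=9 write a[3]=12, slow++,fast++
slow=3 fast=6: a[fast]=13≠a[slow]=12 write a[4]=13, slow++,fast++

slow=4, fast=7, prefix=[1, 5, 9, 12, 13]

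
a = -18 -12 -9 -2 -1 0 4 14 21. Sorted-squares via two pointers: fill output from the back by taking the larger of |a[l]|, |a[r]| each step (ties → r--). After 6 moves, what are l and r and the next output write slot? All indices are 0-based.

l=0 r=8: |-18|<=|21| out[8]=441, r--
l=0 r=7: |-18|>|14| out[7]=324, l++
l=1 r=7: |-12|<=|14| out[6]=196, r--
l=1 r=6: |-12|>|4| out[5]=144, l++
l=2 r=6: |-9|>|4| out[4]=81, l++
l=3 r=6: |-2|<=|4| out[3]=16, r--

l=3, r=5, next write slot=2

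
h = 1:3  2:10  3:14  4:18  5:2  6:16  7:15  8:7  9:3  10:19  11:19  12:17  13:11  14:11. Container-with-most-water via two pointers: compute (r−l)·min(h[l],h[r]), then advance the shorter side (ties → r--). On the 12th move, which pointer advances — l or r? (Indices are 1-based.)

l=1 r=14: min(3,11)*13=39 best=39 *, l++
l=2 r=14: min(10,11)*12=120 best=120 *, l++
l=3 r=14: min(14,11)*11=121 best=121 *, r--
l=3 r=13: min(14,11)*10=110 best=121, r--
l=3 r=12: min(14,17)*9=126 best=126 *, l++
l=4 r=12: min(18,17)*8=136 best=136 *, r--
l=4 r=11: min(18,19)*7=126 best=136, l++
l=5 r=11: min(2,19)*6=12 best=136, l++
l=6 r=11: min(16,19)*5=80 best=136, l++
l=7 r=11: min(15,19)*4=60 best=136, l++
l=8 r=11: min(7,19)*3=21 best=136, l++
l=9 r=11: min(3,19)*2=6 best=136, l++

l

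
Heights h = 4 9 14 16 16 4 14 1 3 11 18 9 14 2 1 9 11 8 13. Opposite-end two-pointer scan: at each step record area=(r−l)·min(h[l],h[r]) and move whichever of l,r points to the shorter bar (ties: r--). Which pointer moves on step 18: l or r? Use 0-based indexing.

l

[0,18] min(4,13)*18=72 best=72 * → l++
[1,18] min(9,13)*17=153 best=153 * → l++
[2,18] min(14,13)*16=208 best=208 * → r--
[2,17] min(14,8)*15=120 best=208 → r--
[2,16] min(14,11)*14=154 best=208 → r--
[2,15] min(14,9)*13=117 best=208 → r--
[2,14] min(14,1)*12=12 best=208 → r--
[2,13] min(14,2)*11=22 best=208 → r--
[2,12] min(14,14)*10=140 best=208 → r--
[2,11] min(14,9)*9=81 best=208 → r--
[2,10] min(14,18)*8=112 best=208 → l++
[3,10] min(16,18)*7=112 best=208 → l++
[4,10] min(16,18)*6=96 best=208 → l++
[5,10] min(4,18)*5=20 best=208 → l++
[6,10] min(14,18)*4=56 best=208 → l++
[7,10] min(1,18)*3=3 best=208 → l++
[8,10] min(3,18)*2=6 best=208 → l++
[9,10] min(11,18)*1=11 best=208 → l++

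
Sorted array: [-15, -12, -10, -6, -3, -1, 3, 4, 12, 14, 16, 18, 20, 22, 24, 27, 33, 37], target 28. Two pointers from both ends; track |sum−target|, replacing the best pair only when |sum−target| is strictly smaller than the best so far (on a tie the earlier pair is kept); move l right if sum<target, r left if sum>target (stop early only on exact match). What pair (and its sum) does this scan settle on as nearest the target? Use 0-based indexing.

pair (4, 24) with sum 28 (|Δ|=0)

l=0 r=17: -15+37=22 d=6 *, l++
l=1 r=17: -12+37=25 d=3 *, l++
l=2 r=17: -10+37=27 d=1 *, l++
l=3 r=17: -6+37=31 d=3, r--
l=3 r=16: -6+33=27 d=1, l++
l=4 r=16: -3+33=30 d=2, r--
l=4 r=15: -3+27=24 d=4, l++
l=5 r=15: -1+27=26 d=2, l++
l=6 r=15: 3+27=30 d=2, r--
l=6 r=14: 3+24=27 d=1, l++
l=7 r=14: 4+24=28 d=0 *, stop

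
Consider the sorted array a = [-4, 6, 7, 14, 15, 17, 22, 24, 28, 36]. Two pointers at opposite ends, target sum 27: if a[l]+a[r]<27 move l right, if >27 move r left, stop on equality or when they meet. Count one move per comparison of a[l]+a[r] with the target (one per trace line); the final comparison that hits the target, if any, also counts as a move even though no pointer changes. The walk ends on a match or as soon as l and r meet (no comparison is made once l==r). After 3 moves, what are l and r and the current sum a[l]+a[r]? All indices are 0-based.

l=1, r=7, sum=30

[0,9] -4+36=32 >27 → r--
[0,8] -4+28=24 <27 → l++
[1,8] 6+28=34 >27 → r--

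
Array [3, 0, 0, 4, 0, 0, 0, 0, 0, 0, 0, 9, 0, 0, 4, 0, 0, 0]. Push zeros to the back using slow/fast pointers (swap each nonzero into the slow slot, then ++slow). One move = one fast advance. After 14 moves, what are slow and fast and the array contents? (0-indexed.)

slow=0 fast=0: a[fast]=3≠0 swap→a[0]=3, slow++,fast++
slow=1 fast=1: a[fast]=0, fast++
slow=1 fast=2: a[fast]=0, fast++
slow=1 fast=3: a[fast]=4≠0 swap→a[1]=4, slow++,fast++
slow=2 fast=4: a[fast]=0, fast++
slow=2 fast=5: a[fast]=0, fast++
slow=2 fast=6: a[fast]=0, fast++
slow=2 fast=7: a[fast]=0, fast++
slow=2 fast=8: a[fast]=0, fast++
slow=2 fast=9: a[fast]=0, fast++
slow=2 fast=10: a[fast]=0, fast++
slow=2 fast=11: a[fast]=9≠0 swap→a[2]=9, slow++,fast++
slow=3 fast=12: a[fast]=0, fast++
slow=3 fast=13: a[fast]=0, fast++

slow=3, fast=14, a=[3, 4, 9, 0, 0, 0, 0, 0, 0, 0, 0, 0, 0, 0, 4, 0, 0, 0]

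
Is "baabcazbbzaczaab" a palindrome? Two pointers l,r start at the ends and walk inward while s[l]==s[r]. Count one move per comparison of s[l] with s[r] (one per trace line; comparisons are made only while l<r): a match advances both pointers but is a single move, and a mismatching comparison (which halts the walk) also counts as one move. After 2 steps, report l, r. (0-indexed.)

l=2, r=13

[0,15] 'b'=='b' → l++,r--
[1,14] 'a'=='a' → l++,r--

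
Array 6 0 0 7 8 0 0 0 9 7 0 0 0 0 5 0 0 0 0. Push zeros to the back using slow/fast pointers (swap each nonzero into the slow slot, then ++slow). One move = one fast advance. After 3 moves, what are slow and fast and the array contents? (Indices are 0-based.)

(s=0,f=0) a[fast]=6≠0 swap→a[0]=6 → slow++,fast++
(s=1,f=1) a[fast]=0 → fast++
(s=1,f=2) a[fast]=0 → fast++

slow=1, fast=3, a=[6, 0, 0, 7, 8, 0, 0, 0, 9, 7, 0, 0, 0, 0, 5, 0, 0, 0, 0]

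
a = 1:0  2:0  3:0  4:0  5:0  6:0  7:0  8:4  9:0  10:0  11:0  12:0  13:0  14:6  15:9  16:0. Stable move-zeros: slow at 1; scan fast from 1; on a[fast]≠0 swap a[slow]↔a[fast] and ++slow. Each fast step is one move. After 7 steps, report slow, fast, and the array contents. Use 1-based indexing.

slow=1, fast=8, a=[0, 0, 0, 0, 0, 0, 0, 4, 0, 0, 0, 0, 0, 6, 9, 0]

slow=1 fast=1: a[fast]=0, fast++
slow=1 fast=2: a[fast]=0, fast++
slow=1 fast=3: a[fast]=0, fast++
slow=1 fast=4: a[fast]=0, fast++
slow=1 fast=5: a[fast]=0, fast++
slow=1 fast=6: a[fast]=0, fast++
slow=1 fast=7: a[fast]=0, fast++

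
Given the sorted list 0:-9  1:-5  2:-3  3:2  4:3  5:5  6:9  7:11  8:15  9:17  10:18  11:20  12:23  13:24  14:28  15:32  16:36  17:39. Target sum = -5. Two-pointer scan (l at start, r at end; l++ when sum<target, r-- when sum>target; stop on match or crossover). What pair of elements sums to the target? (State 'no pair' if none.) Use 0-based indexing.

no pair

l=0 r=17: -9+39=30 >-5, r--
l=0 r=16: -9+36=27 >-5, r--
l=0 r=15: -9+32=23 >-5, r--
l=0 r=14: -9+28=19 >-5, r--
l=0 r=13: -9+24=15 >-5, r--
l=0 r=12: -9+23=14 >-5, r--
l=0 r=11: -9+20=11 >-5, r--
l=0 r=10: -9+18=9 >-5, r--
l=0 r=9: -9+17=8 >-5, r--
l=0 r=8: -9+15=6 >-5, r--
l=0 r=7: -9+11=2 >-5, r--
l=0 r=6: -9+9=0 >-5, r--
l=0 r=5: -9+5=-4 >-5, r--
l=0 r=4: -9+3=-6 <-5, l++
l=1 r=4: -5+3=-2 >-5, r--
l=1 r=3: -5+2=-3 >-5, r--
l=1 r=2: -5+-3=-8 <-5, l++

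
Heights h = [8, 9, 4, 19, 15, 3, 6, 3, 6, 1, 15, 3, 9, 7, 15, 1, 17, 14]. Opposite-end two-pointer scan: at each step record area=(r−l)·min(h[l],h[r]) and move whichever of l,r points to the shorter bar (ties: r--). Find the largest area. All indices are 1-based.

max area = 221

l=1 r=18: min(8,14)*17=136 best=136 *, l++
l=2 r=18: min(9,14)*16=144 best=144 *, l++
l=3 r=18: min(4,14)*15=60 best=144, l++
l=4 r=18: min(19,14)*14=196 best=196 *, r--
l=4 r=17: min(19,17)*13=221 best=221 *, r--
l=4 r=16: min(19,1)*12=12 best=221, r--
l=4 r=15: min(19,15)*11=165 best=221, r--
l=4 r=14: min(19,7)*10=70 best=221, r--
l=4 r=13: min(19,9)*9=81 best=221, r--
l=4 r=12: min(19,3)*8=24 best=221, r--
l=4 r=11: min(19,15)*7=105 best=221, r--
l=4 r=10: min(19,1)*6=6 best=221, r--
l=4 r=9: min(19,6)*5=30 best=221, r--
l=4 r=8: min(19,3)*4=12 best=221, r--
l=4 r=7: min(19,6)*3=18 best=221, r--
l=4 r=6: min(19,3)*2=6 best=221, r--
l=4 r=5: min(19,15)*1=15 best=221, r--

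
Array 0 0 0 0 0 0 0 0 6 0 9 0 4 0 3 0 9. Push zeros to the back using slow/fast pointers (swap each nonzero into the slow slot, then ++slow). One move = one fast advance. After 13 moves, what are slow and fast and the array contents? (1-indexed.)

slow=1 fast=1: a[fast]=0, fast++
slow=1 fast=2: a[fast]=0, fast++
slow=1 fast=3: a[fast]=0, fast++
slow=1 fast=4: a[fast]=0, fast++
slow=1 fast=5: a[fast]=0, fast++
slow=1 fast=6: a[fast]=0, fast++
slow=1 fast=7: a[fast]=0, fast++
slow=1 fast=8: a[fast]=0, fast++
slow=1 fast=9: a[fast]=6≠0 swap→a[1]=6, slow++,fast++
slow=2 fast=10: a[fast]=0, fast++
slow=2 fast=11: a[fast]=9≠0 swap→a[2]=9, slow++,fast++
slow=3 fast=12: a[fast]=0, fast++
slow=3 fast=13: a[fast]=4≠0 swap→a[3]=4, slow++,fast++

slow=4, fast=14, a=[6, 9, 4, 0, 0, 0, 0, 0, 0, 0, 0, 0, 0, 0, 3, 0, 9]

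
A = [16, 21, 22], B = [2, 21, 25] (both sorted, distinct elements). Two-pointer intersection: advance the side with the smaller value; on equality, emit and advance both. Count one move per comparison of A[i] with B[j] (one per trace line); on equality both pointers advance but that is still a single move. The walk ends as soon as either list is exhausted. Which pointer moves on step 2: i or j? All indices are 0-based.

i

[i=0,j=0] 16>2 → j++
[i=0,j=1] 16<21 → i++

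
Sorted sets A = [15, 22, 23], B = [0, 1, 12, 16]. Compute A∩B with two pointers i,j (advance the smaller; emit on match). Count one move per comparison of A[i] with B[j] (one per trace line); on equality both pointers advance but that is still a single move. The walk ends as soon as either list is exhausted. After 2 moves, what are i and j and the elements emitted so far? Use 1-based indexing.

i=1, j=3, emitted=[]

i=1 j=1: 15>0, j++
i=1 j=2: 15>1, j++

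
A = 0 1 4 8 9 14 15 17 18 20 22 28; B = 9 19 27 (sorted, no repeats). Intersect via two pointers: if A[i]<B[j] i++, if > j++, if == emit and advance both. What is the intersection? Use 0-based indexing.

intersection = [9]

[i=0,j=0] 0<9 → i++
[i=1,j=0] 1<9 → i++
[i=2,j=0] 4<9 → i++
[i=3,j=0] 8<9 → i++
[i=4,j=0] 9==9 emit → i++,j++
[i=5,j=1] 14<19 → i++
[i=6,j=1] 15<19 → i++
[i=7,j=1] 17<19 → i++
[i=8,j=1] 18<19 → i++
[i=9,j=1] 20>19 → j++
[i=9,j=2] 20<27 → i++
[i=10,j=2] 22<27 → i++
[i=11,j=2] 28>27 → j++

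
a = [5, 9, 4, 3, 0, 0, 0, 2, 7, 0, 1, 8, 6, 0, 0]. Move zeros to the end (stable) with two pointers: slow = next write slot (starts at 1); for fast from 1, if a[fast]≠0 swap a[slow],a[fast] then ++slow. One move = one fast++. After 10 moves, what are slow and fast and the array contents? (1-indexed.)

slow=7, fast=11, a=[5, 9, 4, 3, 2, 7, 0, 0, 0, 0, 1, 8, 6, 0, 0]

slow=1 fast=1: a[fast]=5≠0 swap→a[1]=5, slow++,fast++
slow=2 fast=2: a[fast]=9≠0 swap→a[2]=9, slow++,fast++
slow=3 fast=3: a[fast]=4≠0 swap→a[3]=4, slow++,fast++
slow=4 fast=4: a[fast]=3≠0 swap→a[4]=3, slow++,fast++
slow=5 fast=5: a[fast]=0, fast++
slow=5 fast=6: a[fast]=0, fast++
slow=5 fast=7: a[fast]=0, fast++
slow=5 fast=8: a[fast]=2≠0 swap→a[5]=2, slow++,fast++
slow=6 fast=9: a[fast]=7≠0 swap→a[6]=7, slow++,fast++
slow=7 fast=10: a[fast]=0, fast++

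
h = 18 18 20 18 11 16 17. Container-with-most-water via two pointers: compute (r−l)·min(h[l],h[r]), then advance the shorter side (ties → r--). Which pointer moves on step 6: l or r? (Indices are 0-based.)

l

l=0 r=6: min(18,17)*6=102 best=102 *, r--
l=0 r=5: min(18,16)*5=80 best=102, r--
l=0 r=4: min(18,11)*4=44 best=102, r--
l=0 r=3: min(18,18)*3=54 best=102, r--
l=0 r=2: min(18,20)*2=36 best=102, l++
l=1 r=2: min(18,20)*1=18 best=102, l++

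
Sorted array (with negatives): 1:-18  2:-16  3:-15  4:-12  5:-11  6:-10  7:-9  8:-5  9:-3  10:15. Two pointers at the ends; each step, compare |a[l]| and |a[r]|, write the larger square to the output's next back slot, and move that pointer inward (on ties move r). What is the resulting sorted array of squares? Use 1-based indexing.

[1,10] |-18|>|15| out[10]=324 → l++
[2,10] |-16|>|15| out[9]=256 → l++
[3,10] |-15|<=|15| out[8]=225 → r--
[3,9] |-15|>|-3| out[7]=225 → l++
[4,9] |-12|>|-3| out[6]=144 → l++
[5,9] |-11|>|-3| out[5]=121 → l++
[6,9] |-10|>|-3| out[4]=100 → l++
[7,9] |-9|>|-3| out[3]=81 → l++
[8,9] |-5|>|-3| out[2]=25 → l++
[9,9] |-3|<=|-3| out[1]=9 → r--

[9, 25, 81, 100, 121, 144, 225, 225, 256, 324]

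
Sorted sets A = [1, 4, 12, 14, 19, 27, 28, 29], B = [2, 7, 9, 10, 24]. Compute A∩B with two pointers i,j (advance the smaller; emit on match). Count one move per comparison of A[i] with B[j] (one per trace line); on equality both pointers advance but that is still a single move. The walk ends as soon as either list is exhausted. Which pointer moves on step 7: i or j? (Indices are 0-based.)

[i=0,j=0] 1<2 → i++
[i=1,j=0] 4>2 → j++
[i=1,j=1] 4<7 → i++
[i=2,j=1] 12>7 → j++
[i=2,j=2] 12>9 → j++
[i=2,j=3] 12>10 → j++
[i=2,j=4] 12<24 → i++

i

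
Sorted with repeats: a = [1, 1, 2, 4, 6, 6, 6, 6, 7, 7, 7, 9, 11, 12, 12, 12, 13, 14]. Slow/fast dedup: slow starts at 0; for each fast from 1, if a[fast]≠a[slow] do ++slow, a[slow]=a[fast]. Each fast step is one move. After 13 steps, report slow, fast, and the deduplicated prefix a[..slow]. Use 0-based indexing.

slow=0 fast=1: a[fast]=1=a[slow] dup, fast++
slow=0 fast=2: a[fast]=2≠a[slow]=1 write a[1]=2, slow++,fast++
slow=1 fast=3: a[fast]=4≠a[slow]=2 write a[2]=4, slow++,fast++
slow=2 fast=4: a[fast]=6≠a[slow]=4 write a[3]=6, slow++,fast++
slow=3 fast=5: a[fast]=6=a[slow] dup, fast++
slow=3 fast=6: a[fast]=6=a[slow] dup, fast++
slow=3 fast=7: a[fast]=6=a[slow] dup, fast++
slow=3 fast=8: a[fast]=7≠a[slow]=6 write a[4]=7, slow++,fast++
slow=4 fast=9: a[fast]=7=a[slow] dup, fast++
slow=4 fast=10: a[fast]=7=a[slow] dup, fast++
slow=4 fast=11: a[fast]=9≠a[slow]=7 write a[5]=9, slow++,fast++
slow=5 fast=12: a[fast]=11≠a[slow]=9 write a[6]=11, slow++,fast++
slow=6 fast=13: a[fast]=12≠a[slow]=11 write a[7]=12, slow++,fast++

slow=7, fast=14, prefix=[1, 2, 4, 6, 7, 9, 11, 12]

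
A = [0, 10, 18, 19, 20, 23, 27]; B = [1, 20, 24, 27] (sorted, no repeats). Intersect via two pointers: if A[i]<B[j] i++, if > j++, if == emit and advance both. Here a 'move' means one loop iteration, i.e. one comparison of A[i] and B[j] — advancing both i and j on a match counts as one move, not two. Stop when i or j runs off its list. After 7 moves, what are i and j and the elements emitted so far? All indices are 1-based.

i=7, j=3, emitted=[20]

i=1 j=1: 0<1, i++
i=2 j=1: 10>1, j++
i=2 j=2: 10<20, i++
i=3 j=2: 18<20, i++
i=4 j=2: 19<20, i++
i=5 j=2: 20==20 emit, i++,j++
i=6 j=3: 23<24, i++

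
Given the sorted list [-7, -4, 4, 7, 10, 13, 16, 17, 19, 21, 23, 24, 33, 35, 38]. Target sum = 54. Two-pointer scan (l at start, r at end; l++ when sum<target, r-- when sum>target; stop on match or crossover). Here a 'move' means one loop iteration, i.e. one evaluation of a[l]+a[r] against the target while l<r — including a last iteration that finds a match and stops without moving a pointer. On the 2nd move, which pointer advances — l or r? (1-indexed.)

l

[1,15] -7+38=31 <54 → l++
[2,15] -4+38=34 <54 → l++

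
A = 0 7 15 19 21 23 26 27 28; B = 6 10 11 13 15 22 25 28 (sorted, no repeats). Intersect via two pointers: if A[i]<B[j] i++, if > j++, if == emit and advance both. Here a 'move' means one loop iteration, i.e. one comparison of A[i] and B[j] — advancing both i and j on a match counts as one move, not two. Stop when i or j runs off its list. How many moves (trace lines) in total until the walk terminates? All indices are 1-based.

i=1 j=1: 0<6, i++
i=2 j=1: 7>6, j++
i=2 j=2: 7<10, i++
i=3 j=2: 15>10, j++
i=3 j=3: 15>11, j++
i=3 j=4: 15>13, j++
i=3 j=5: 15==15 emit, i++,j++
i=4 j=6: 19<22, i++
i=5 j=6: 21<22, i++
i=6 j=6: 23>22, j++
i=6 j=7: 23<25, i++
i=7 j=7: 26>25, j++
i=7 j=8: 26<28, i++
i=8 j=8: 27<28, i++
i=9 j=8: 28==28 emit, i++,j++

15 moves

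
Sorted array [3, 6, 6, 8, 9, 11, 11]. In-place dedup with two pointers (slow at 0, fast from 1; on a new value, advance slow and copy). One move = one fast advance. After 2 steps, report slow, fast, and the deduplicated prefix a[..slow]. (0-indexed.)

slow=1, fast=3, prefix=[3, 6]

(s=0,f=1) a[fast]=6≠a[slow]=3 write a[1]=6 → slow++,fast++
(s=1,f=2) a[fast]=6=a[slow] dup → fast++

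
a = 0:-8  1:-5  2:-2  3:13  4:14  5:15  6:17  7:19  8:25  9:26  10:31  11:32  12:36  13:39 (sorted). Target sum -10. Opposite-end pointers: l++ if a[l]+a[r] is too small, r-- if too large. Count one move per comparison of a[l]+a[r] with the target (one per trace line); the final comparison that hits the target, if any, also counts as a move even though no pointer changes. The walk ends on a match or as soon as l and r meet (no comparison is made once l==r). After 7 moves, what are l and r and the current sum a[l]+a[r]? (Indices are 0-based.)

l=0, r=6, sum=9

l=0 r=13: -8+39=31 >-10, r--
l=0 r=12: -8+36=28 >-10, r--
l=0 r=11: -8+32=24 >-10, r--
l=0 r=10: -8+31=23 >-10, r--
l=0 r=9: -8+26=18 >-10, r--
l=0 r=8: -8+25=17 >-10, r--
l=0 r=7: -8+19=11 >-10, r--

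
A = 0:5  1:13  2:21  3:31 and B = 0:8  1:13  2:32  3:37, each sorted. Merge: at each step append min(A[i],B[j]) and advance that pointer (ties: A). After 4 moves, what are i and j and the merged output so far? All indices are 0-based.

i=2, j=2, merged so far=[5, 8, 13, 13]

[i=0,j=0] A[i]=5<=B[j]=8 take 5 → i++
[i=1,j=0] A[i]=13>B[j]=8 take 8 → j++
[i=1,j=1] A[i]=13<=B[j]=13 take 13 → i++
[i=2,j=1] A[i]=21>B[j]=13 take 13 → j++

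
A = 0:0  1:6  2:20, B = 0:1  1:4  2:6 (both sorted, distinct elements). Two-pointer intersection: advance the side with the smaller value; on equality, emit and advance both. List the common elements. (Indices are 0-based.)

i=0 j=0: 0<1, i++
i=1 j=0: 6>1, j++
i=1 j=1: 6>4, j++
i=1 j=2: 6==6 emit, i++,j++

intersection = [6]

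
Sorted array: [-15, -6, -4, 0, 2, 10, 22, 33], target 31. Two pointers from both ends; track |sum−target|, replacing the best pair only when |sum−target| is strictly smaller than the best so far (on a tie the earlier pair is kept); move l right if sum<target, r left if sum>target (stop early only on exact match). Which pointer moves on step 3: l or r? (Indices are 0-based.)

l=0 r=7: -15+33=18 d=13 *, l++
l=1 r=7: -6+33=27 d=4 *, l++
l=2 r=7: -4+33=29 d=2 *, l++

l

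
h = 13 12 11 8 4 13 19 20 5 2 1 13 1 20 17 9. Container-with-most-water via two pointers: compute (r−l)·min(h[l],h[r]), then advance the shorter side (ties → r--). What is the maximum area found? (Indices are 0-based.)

max area = 182

[0,15] min(13,9)*15=135 best=135 * → r--
[0,14] min(13,17)*14=182 best=182 * → l++
[1,14] min(12,17)*13=156 best=182 → l++
[2,14] min(11,17)*12=132 best=182 → l++
[3,14] min(8,17)*11=88 best=182 → l++
[4,14] min(4,17)*10=40 best=182 → l++
[5,14] min(13,17)*9=117 best=182 → l++
[6,14] min(19,17)*8=136 best=182 → r--
[6,13] min(19,20)*7=133 best=182 → l++
[7,13] min(20,20)*6=120 best=182 → r--
[7,12] min(20,1)*5=5 best=182 → r--
[7,11] min(20,13)*4=52 best=182 → r--
[7,10] min(20,1)*3=3 best=182 → r--
[7,9] min(20,2)*2=4 best=182 → r--
[7,8] min(20,5)*1=5 best=182 → r--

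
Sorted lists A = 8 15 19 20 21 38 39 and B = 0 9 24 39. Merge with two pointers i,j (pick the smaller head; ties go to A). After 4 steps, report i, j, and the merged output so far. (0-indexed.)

i=2, j=2, merged so far=[0, 8, 9, 15]

i=0 j=0: A[i]=8>B[j]=0 take 0, j++
i=0 j=1: A[i]=8<=B[j]=9 take 8, i++
i=1 j=1: A[i]=15>B[j]=9 take 9, j++
i=1 j=2: A[i]=15<=B[j]=24 take 15, i++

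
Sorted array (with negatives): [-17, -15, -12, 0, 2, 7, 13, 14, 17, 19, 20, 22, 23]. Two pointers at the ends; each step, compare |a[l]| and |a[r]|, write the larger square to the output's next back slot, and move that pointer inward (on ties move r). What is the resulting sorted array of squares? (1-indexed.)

l=1 r=13: |-17|<=|23| out[13]=529, r--
l=1 r=12: |-17|<=|22| out[12]=484, r--
l=1 r=11: |-17|<=|20| out[11]=400, r--
l=1 r=10: |-17|<=|19| out[10]=361, r--
l=1 r=9: |-17|<=|17| out[9]=289, r--
l=1 r=8: |-17|>|14| out[8]=289, l++
l=2 r=8: |-15|>|14| out[7]=225, l++
l=3 r=8: |-12|<=|14| out[6]=196, r--
l=3 r=7: |-12|<=|13| out[5]=169, r--
l=3 r=6: |-12|>|7| out[4]=144, l++
l=4 r=6: |0|<=|7| out[3]=49, r--
l=4 r=5: |0|<=|2| out[2]=4, r--
l=4 r=4: |0|<=|0| out[1]=0, r--

[0, 4, 49, 144, 169, 196, 225, 289, 289, 361, 400, 484, 529]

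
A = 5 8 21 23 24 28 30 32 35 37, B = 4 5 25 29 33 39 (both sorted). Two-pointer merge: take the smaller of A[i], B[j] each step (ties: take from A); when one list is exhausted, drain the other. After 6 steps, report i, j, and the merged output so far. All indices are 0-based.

i=4, j=2, merged so far=[4, 5, 5, 8, 21, 23]

i=0 j=0: A[i]=5>B[j]=4 take 4, j++
i=0 j=1: A[i]=5<=B[j]=5 take 5, i++
i=1 j=1: A[i]=8>B[j]=5 take 5, j++
i=1 j=2: A[i]=8<=B[j]=25 take 8, i++
i=2 j=2: A[i]=21<=B[j]=25 take 21, i++
i=3 j=2: A[i]=23<=B[j]=25 take 23, i++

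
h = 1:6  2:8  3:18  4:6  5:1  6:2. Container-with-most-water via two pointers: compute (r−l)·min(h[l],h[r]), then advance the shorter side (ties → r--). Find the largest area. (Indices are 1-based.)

[1,6] min(6,2)*5=10 best=10 * → r--
[1,5] min(6,1)*4=4 best=10 → r--
[1,4] min(6,6)*3=18 best=18 * → r--
[1,3] min(6,18)*2=12 best=18 → l++
[2,3] min(8,18)*1=8 best=18 → l++

max area = 18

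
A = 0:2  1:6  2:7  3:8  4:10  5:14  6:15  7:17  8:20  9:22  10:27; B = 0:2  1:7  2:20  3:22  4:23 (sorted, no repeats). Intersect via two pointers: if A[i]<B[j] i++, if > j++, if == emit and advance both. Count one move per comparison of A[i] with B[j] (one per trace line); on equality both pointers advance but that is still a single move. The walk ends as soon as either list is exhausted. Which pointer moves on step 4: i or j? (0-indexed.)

i=0 j=0: 2==2 emit, i++,j++
i=1 j=1: 6<7, i++
i=2 j=1: 7==7 emit, i++,j++
i=3 j=2: 8<20, i++

i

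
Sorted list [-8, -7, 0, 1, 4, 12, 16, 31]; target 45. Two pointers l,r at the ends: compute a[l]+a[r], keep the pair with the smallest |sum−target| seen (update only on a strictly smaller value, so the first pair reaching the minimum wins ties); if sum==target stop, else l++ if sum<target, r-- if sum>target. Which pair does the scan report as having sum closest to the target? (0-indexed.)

l=0 r=7: -8+31=23 d=22 *, l++
l=1 r=7: -7+31=24 d=21 *, l++
l=2 r=7: 0+31=31 d=14 *, l++
l=3 r=7: 1+31=32 d=13 *, l++
l=4 r=7: 4+31=35 d=10 *, l++
l=5 r=7: 12+31=43 d=2 *, l++
l=6 r=7: 16+31=47 d=2, r--

pair (12, 31) with sum 43 (|Δ|=2)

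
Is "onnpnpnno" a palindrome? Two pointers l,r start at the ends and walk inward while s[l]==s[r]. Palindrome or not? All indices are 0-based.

[0,8] 'o'=='o' → l++,r--
[1,7] 'n'=='n' → l++,r--
[2,6] 'n'=='n' → l++,r--
[3,5] 'p'=='p' → l++,r--

palindrome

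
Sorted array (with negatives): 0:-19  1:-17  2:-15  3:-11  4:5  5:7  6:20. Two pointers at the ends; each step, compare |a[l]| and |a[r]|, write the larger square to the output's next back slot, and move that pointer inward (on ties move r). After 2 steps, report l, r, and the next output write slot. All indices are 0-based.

[0,6] |-19|<=|20| out[6]=400 → r--
[0,5] |-19|>|7| out[5]=361 → l++

l=1, r=5, next write slot=4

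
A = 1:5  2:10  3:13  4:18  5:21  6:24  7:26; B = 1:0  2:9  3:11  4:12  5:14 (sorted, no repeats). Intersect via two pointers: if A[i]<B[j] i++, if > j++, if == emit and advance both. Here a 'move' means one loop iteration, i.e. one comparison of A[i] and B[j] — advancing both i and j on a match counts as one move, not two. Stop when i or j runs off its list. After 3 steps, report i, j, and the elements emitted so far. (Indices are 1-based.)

[i=1,j=1] 5>0 → j++
[i=1,j=2] 5<9 → i++
[i=2,j=2] 10>9 → j++

i=2, j=3, emitted=[]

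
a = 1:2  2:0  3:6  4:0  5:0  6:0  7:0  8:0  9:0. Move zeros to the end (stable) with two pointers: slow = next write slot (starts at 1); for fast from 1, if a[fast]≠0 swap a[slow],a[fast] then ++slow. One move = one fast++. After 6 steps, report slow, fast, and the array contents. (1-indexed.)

slow=3, fast=7, a=[2, 6, 0, 0, 0, 0, 0, 0, 0]

slow=1 fast=1: a[fast]=2≠0 swap→a[1]=2, slow++,fast++
slow=2 fast=2: a[fast]=0, fast++
slow=2 fast=3: a[fast]=6≠0 swap→a[2]=6, slow++,fast++
slow=3 fast=4: a[fast]=0, fast++
slow=3 fast=5: a[fast]=0, fast++
slow=3 fast=6: a[fast]=0, fast++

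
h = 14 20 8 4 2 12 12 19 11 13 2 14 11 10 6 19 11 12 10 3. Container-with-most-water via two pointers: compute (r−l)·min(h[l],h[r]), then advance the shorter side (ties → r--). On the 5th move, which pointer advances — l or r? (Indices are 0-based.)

l

l=0 r=19: min(14,3)*19=57 best=57 *, r--
l=0 r=18: min(14,10)*18=180 best=180 *, r--
l=0 r=17: min(14,12)*17=204 best=204 *, r--
l=0 r=16: min(14,11)*16=176 best=204, r--
l=0 r=15: min(14,19)*15=210 best=210 *, l++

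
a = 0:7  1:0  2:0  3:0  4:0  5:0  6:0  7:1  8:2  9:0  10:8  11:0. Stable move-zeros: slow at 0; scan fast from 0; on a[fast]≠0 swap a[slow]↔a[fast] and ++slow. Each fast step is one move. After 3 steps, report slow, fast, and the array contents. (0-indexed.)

slow=0 fast=0: a[fast]=7≠0 swap→a[0]=7, slow++,fast++
slow=1 fast=1: a[fast]=0, fast++
slow=1 fast=2: a[fast]=0, fast++

slow=1, fast=3, a=[7, 0, 0, 0, 0, 0, 0, 1, 2, 0, 8, 0]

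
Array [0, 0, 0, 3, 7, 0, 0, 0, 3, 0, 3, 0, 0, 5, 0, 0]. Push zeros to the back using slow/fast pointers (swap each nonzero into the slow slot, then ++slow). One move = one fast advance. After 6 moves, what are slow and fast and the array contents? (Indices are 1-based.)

slow=1 fast=1: a[fast]=0, fast++
slow=1 fast=2: a[fast]=0, fast++
slow=1 fast=3: a[fast]=0, fast++
slow=1 fast=4: a[fast]=3≠0 swap→a[1]=3, slow++,fast++
slow=2 fast=5: a[fast]=7≠0 swap→a[2]=7, slow++,fast++
slow=3 fast=6: a[fast]=0, fast++

slow=3, fast=7, a=[3, 7, 0, 0, 0, 0, 0, 0, 3, 0, 3, 0, 0, 5, 0, 0]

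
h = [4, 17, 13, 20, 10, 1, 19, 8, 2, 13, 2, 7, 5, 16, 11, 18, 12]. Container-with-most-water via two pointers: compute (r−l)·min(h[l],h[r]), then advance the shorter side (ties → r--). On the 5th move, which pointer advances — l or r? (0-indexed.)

l=0 r=16: min(4,12)*16=64 best=64 *, l++
l=1 r=16: min(17,12)*15=180 best=180 *, r--
l=1 r=15: min(17,18)*14=238 best=238 *, l++
l=2 r=15: min(13,18)*13=169 best=238, l++
l=3 r=15: min(20,18)*12=216 best=238, r--

r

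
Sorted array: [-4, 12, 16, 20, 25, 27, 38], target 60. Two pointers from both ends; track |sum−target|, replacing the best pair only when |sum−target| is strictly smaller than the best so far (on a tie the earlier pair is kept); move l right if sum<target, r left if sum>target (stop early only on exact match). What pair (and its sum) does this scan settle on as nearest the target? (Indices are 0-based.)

pair (20, 38) with sum 58 (|Δ|=2)

[0,6] -4+38=34 d=26 * → l++
[1,6] 12+38=50 d=10 * → l++
[2,6] 16+38=54 d=6 * → l++
[3,6] 20+38=58 d=2 * → l++
[4,6] 25+38=63 d=3 → r--
[4,5] 25+27=52 d=8 → l++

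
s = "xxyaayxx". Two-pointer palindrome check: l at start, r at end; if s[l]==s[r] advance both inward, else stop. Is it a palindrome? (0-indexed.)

palindrome

l=0 r=7: 'x'=='x', l++,r--
l=1 r=6: 'x'=='x', l++,r--
l=2 r=5: 'y'=='y', l++,r--
l=3 r=4: 'a'=='a', l++,r--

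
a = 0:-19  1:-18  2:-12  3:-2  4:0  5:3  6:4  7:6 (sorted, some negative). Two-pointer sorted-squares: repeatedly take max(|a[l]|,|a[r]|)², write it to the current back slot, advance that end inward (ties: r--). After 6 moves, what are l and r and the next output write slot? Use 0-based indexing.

[0,7] |-19|>|6| out[7]=361 → l++
[1,7] |-18|>|6| out[6]=324 → l++
[2,7] |-12|>|6| out[5]=144 → l++
[3,7] |-2|<=|6| out[4]=36 → r--
[3,6] |-2|<=|4| out[3]=16 → r--
[3,5] |-2|<=|3| out[2]=9 → r--

l=3, r=4, next write slot=1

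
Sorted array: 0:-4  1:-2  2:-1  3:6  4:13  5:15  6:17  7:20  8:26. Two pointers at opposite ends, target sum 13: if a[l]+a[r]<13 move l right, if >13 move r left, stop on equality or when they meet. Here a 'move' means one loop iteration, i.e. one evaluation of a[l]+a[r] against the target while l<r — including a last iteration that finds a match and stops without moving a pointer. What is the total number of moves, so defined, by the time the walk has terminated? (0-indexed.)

l=0 r=8: -4+26=22 >13, r--
l=0 r=7: -4+20=16 >13, r--
l=0 r=6: -4+17=13, found

3 moves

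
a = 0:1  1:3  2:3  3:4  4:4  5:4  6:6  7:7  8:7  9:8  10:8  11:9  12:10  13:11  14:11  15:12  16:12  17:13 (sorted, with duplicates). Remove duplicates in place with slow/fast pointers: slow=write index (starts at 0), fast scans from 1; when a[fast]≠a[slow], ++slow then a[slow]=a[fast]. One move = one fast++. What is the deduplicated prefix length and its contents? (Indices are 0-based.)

length 11; prefix = [1, 3, 4, 6, 7, 8, 9, 10, 11, 12, 13]

slow=0 fast=1: a[fast]=3≠a[slow]=1 write a[1]=3, slow++,fast++
slow=1 fast=2: a[fast]=3=a[slow] dup, fast++
slow=1 fast=3: a[fast]=4≠a[slow]=3 write a[2]=4, slow++,fast++
slow=2 fast=4: a[fast]=4=a[slow] dup, fast++
slow=2 fast=5: a[fast]=4=a[slow] dup, fast++
slow=2 fast=6: a[fast]=6≠a[slow]=4 write a[3]=6, slow++,fast++
slow=3 fast=7: a[fast]=7≠a[slow]=6 write a[4]=7, slow++,fast++
slow=4 fast=8: a[fast]=7=a[slow] dup, fast++
slow=4 fast=9: a[fast]=8≠a[slow]=7 write a[5]=8, slow++,fast++
slow=5 fast=10: a[fast]=8=a[slow] dup, fast++
slow=5 fast=11: a[fast]=9≠a[slow]=8 write a[6]=9, slow++,fast++
slow=6 fast=12: a[fast]=10≠a[slow]=9 write a[7]=10, slow++,fast++
slow=7 fast=13: a[fast]=11≠a[slow]=10 write a[8]=11, slow++,fast++
slow=8 fast=14: a[fast]=11=a[slow] dup, fast++
slow=8 fast=15: a[fast]=12≠a[slow]=11 write a[9]=12, slow++,fast++
slow=9 fast=16: a[fast]=12=a[slow] dup, fast++
slow=9 fast=17: a[fast]=13≠a[slow]=12 write a[10]=13, slow++,fast++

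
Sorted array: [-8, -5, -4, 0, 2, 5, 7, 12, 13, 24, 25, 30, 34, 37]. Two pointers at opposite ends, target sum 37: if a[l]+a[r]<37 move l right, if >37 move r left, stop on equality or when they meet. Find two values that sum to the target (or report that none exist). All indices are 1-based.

(0, 37)

[1,14] -8+37=29 <37 → l++
[2,14] -5+37=32 <37 → l++
[3,14] -4+37=33 <37 → l++
[4,14] 0+37=37 → found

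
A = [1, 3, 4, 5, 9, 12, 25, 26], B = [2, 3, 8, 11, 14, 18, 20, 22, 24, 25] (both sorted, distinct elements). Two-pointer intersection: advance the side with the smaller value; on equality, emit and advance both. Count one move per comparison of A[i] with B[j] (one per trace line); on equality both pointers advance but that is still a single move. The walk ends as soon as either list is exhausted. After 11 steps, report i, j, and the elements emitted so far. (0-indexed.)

i=6, j=6, emitted=[3]

i=0 j=0: 1<2, i++
i=1 j=0: 3>2, j++
i=1 j=1: 3==3 emit, i++,j++
i=2 j=2: 4<8, i++
i=3 j=2: 5<8, i++
i=4 j=2: 9>8, j++
i=4 j=3: 9<11, i++
i=5 j=3: 12>11, j++
i=5 j=4: 12<14, i++
i=6 j=4: 25>14, j++
i=6 j=5: 25>18, j++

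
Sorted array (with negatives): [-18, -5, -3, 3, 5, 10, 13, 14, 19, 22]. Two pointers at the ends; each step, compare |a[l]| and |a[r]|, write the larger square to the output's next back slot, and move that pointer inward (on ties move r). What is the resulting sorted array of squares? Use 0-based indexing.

l=0 r=9: |-18|<=|22| out[9]=484, r--
l=0 r=8: |-18|<=|19| out[8]=361, r--
l=0 r=7: |-18|>|14| out[7]=324, l++
l=1 r=7: |-5|<=|14| out[6]=196, r--
l=1 r=6: |-5|<=|13| out[5]=169, r--
l=1 r=5: |-5|<=|10| out[4]=100, r--
l=1 r=4: |-5|<=|5| out[3]=25, r--
l=1 r=3: |-5|>|3| out[2]=25, l++
l=2 r=3: |-3|<=|3| out[1]=9, r--
l=2 r=2: |-3|<=|-3| out[0]=9, r--

[9, 9, 25, 25, 100, 169, 196, 324, 361, 484]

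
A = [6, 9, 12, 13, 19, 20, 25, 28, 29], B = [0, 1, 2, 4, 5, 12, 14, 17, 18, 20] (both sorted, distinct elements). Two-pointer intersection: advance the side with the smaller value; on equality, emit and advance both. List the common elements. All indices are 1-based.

[i=1,j=1] 6>0 → j++
[i=1,j=2] 6>1 → j++
[i=1,j=3] 6>2 → j++
[i=1,j=4] 6>4 → j++
[i=1,j=5] 6>5 → j++
[i=1,j=6] 6<12 → i++
[i=2,j=6] 9<12 → i++
[i=3,j=6] 12==12 emit → i++,j++
[i=4,j=7] 13<14 → i++
[i=5,j=7] 19>14 → j++
[i=5,j=8] 19>17 → j++
[i=5,j=9] 19>18 → j++
[i=5,j=10] 19<20 → i++
[i=6,j=10] 20==20 emit → i++,j++

intersection = [12, 20]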